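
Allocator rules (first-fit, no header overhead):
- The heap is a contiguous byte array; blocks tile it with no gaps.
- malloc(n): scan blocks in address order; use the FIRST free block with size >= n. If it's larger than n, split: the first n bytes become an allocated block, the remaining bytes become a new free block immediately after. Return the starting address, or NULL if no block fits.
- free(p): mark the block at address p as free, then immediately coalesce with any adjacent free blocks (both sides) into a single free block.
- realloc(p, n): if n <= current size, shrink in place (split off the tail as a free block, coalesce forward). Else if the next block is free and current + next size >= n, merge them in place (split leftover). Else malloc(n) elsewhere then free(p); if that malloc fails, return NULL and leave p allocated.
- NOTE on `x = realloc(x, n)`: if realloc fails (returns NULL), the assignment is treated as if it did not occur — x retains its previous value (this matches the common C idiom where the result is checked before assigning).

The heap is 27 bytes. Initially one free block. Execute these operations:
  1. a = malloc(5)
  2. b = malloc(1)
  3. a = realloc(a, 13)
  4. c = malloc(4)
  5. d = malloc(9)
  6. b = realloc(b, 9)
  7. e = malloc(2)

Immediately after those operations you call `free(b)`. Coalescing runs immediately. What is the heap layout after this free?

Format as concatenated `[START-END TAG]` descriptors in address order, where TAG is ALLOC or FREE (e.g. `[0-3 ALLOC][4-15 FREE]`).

Answer: [0-3 ALLOC][4-5 FREE][6-18 ALLOC][19-20 ALLOC][21-26 FREE]

Derivation:
Op 1: a = malloc(5) -> a = 0; heap: [0-4 ALLOC][5-26 FREE]
Op 2: b = malloc(1) -> b = 5; heap: [0-4 ALLOC][5-5 ALLOC][6-26 FREE]
Op 3: a = realloc(a, 13) -> a = 6; heap: [0-4 FREE][5-5 ALLOC][6-18 ALLOC][19-26 FREE]
Op 4: c = malloc(4) -> c = 0; heap: [0-3 ALLOC][4-4 FREE][5-5 ALLOC][6-18 ALLOC][19-26 FREE]
Op 5: d = malloc(9) -> d = NULL; heap: [0-3 ALLOC][4-4 FREE][5-5 ALLOC][6-18 ALLOC][19-26 FREE]
Op 6: b = realloc(b, 9) -> NULL (b unchanged); heap: [0-3 ALLOC][4-4 FREE][5-5 ALLOC][6-18 ALLOC][19-26 FREE]
Op 7: e = malloc(2) -> e = 19; heap: [0-3 ALLOC][4-4 FREE][5-5 ALLOC][6-18 ALLOC][19-20 ALLOC][21-26 FREE]
free(b): b = 5 -> block [5-5 ALLOC]; mark free, coalesce with adjacent free neighbors -> [0-3 ALLOC][4-5 FREE][6-18 ALLOC][19-20 ALLOC][21-26 FREE]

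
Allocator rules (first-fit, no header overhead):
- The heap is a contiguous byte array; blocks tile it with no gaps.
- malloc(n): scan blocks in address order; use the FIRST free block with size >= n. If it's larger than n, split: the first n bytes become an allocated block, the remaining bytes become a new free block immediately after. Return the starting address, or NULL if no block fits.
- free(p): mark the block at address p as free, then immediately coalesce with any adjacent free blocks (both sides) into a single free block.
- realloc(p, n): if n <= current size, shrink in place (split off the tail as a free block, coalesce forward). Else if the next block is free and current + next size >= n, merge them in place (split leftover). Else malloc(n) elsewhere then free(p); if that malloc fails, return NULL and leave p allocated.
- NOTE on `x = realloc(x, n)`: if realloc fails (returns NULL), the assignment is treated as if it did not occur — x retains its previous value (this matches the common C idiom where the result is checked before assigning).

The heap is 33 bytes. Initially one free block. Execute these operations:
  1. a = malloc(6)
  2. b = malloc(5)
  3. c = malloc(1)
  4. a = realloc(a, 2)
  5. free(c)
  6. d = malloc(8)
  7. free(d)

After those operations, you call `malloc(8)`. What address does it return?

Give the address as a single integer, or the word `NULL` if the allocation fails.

Op 1: a = malloc(6) -> a = 0; heap: [0-5 ALLOC][6-32 FREE]
Op 2: b = malloc(5) -> b = 6; heap: [0-5 ALLOC][6-10 ALLOC][11-32 FREE]
Op 3: c = malloc(1) -> c = 11; heap: [0-5 ALLOC][6-10 ALLOC][11-11 ALLOC][12-32 FREE]
Op 4: a = realloc(a, 2) -> a = 0; heap: [0-1 ALLOC][2-5 FREE][6-10 ALLOC][11-11 ALLOC][12-32 FREE]
Op 5: free(c) -> (freed c); heap: [0-1 ALLOC][2-5 FREE][6-10 ALLOC][11-32 FREE]
Op 6: d = malloc(8) -> d = 11; heap: [0-1 ALLOC][2-5 FREE][6-10 ALLOC][11-18 ALLOC][19-32 FREE]
Op 7: free(d) -> (freed d); heap: [0-1 ALLOC][2-5 FREE][6-10 ALLOC][11-32 FREE]
malloc(8): first-fit scan over [0-1 ALLOC][2-5 FREE][6-10 ALLOC][11-32 FREE] -> 11

Answer: 11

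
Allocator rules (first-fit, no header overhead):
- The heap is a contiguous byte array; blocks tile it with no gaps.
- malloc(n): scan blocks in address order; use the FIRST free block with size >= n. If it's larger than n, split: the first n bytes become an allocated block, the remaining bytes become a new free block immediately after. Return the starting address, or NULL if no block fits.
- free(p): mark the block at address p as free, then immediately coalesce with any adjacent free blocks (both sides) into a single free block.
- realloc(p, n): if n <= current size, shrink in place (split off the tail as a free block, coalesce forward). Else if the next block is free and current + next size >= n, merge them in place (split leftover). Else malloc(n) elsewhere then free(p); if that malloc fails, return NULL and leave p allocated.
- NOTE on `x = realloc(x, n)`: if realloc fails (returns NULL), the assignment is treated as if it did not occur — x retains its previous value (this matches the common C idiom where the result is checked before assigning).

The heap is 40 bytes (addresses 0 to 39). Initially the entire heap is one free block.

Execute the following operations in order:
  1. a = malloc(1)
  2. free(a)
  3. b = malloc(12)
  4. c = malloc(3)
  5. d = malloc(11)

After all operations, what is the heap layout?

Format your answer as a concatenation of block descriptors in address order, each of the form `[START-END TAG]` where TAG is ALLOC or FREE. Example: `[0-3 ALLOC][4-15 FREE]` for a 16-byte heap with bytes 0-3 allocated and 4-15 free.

Answer: [0-11 ALLOC][12-14 ALLOC][15-25 ALLOC][26-39 FREE]

Derivation:
Op 1: a = malloc(1) -> a = 0; heap: [0-0 ALLOC][1-39 FREE]
Op 2: free(a) -> (freed a); heap: [0-39 FREE]
Op 3: b = malloc(12) -> b = 0; heap: [0-11 ALLOC][12-39 FREE]
Op 4: c = malloc(3) -> c = 12; heap: [0-11 ALLOC][12-14 ALLOC][15-39 FREE]
Op 5: d = malloc(11) -> d = 15; heap: [0-11 ALLOC][12-14 ALLOC][15-25 ALLOC][26-39 FREE]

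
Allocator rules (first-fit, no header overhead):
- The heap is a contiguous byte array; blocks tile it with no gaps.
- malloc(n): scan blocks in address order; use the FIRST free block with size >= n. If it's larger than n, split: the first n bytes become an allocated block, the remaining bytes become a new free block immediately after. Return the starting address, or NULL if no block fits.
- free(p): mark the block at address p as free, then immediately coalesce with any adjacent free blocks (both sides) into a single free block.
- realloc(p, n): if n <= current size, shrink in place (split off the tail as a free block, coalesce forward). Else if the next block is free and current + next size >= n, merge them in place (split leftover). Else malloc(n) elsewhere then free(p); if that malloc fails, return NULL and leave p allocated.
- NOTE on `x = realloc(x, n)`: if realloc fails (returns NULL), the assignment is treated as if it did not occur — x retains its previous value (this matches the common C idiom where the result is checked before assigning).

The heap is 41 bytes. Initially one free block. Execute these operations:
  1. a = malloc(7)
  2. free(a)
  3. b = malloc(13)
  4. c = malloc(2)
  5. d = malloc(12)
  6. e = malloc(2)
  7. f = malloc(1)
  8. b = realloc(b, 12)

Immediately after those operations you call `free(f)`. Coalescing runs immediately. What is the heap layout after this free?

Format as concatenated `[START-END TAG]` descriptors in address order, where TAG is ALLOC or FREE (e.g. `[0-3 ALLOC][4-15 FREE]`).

Op 1: a = malloc(7) -> a = 0; heap: [0-6 ALLOC][7-40 FREE]
Op 2: free(a) -> (freed a); heap: [0-40 FREE]
Op 3: b = malloc(13) -> b = 0; heap: [0-12 ALLOC][13-40 FREE]
Op 4: c = malloc(2) -> c = 13; heap: [0-12 ALLOC][13-14 ALLOC][15-40 FREE]
Op 5: d = malloc(12) -> d = 15; heap: [0-12 ALLOC][13-14 ALLOC][15-26 ALLOC][27-40 FREE]
Op 6: e = malloc(2) -> e = 27; heap: [0-12 ALLOC][13-14 ALLOC][15-26 ALLOC][27-28 ALLOC][29-40 FREE]
Op 7: f = malloc(1) -> f = 29; heap: [0-12 ALLOC][13-14 ALLOC][15-26 ALLOC][27-28 ALLOC][29-29 ALLOC][30-40 FREE]
Op 8: b = realloc(b, 12) -> b = 0; heap: [0-11 ALLOC][12-12 FREE][13-14 ALLOC][15-26 ALLOC][27-28 ALLOC][29-29 ALLOC][30-40 FREE]
free(f): f = 29 -> block [29-29 ALLOC]; mark free, coalesce with adjacent free neighbors -> [0-11 ALLOC][12-12 FREE][13-14 ALLOC][15-26 ALLOC][27-28 ALLOC][29-40 FREE]

Answer: [0-11 ALLOC][12-12 FREE][13-14 ALLOC][15-26 ALLOC][27-28 ALLOC][29-40 FREE]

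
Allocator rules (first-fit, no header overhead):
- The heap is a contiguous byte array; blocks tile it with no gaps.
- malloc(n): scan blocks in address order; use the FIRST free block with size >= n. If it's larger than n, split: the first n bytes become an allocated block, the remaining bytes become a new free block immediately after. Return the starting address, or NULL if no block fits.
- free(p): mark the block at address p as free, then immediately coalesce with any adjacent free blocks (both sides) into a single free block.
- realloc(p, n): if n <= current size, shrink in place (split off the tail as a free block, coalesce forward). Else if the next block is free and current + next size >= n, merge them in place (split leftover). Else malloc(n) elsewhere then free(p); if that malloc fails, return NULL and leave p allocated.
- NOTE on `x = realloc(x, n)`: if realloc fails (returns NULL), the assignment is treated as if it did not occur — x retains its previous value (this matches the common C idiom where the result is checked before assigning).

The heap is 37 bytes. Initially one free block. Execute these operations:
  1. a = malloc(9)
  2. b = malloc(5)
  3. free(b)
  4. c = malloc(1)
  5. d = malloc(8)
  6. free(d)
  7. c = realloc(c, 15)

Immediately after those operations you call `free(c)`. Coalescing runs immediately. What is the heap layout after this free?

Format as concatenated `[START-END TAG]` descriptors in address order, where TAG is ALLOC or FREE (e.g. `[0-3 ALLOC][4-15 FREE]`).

Op 1: a = malloc(9) -> a = 0; heap: [0-8 ALLOC][9-36 FREE]
Op 2: b = malloc(5) -> b = 9; heap: [0-8 ALLOC][9-13 ALLOC][14-36 FREE]
Op 3: free(b) -> (freed b); heap: [0-8 ALLOC][9-36 FREE]
Op 4: c = malloc(1) -> c = 9; heap: [0-8 ALLOC][9-9 ALLOC][10-36 FREE]
Op 5: d = malloc(8) -> d = 10; heap: [0-8 ALLOC][9-9 ALLOC][10-17 ALLOC][18-36 FREE]
Op 6: free(d) -> (freed d); heap: [0-8 ALLOC][9-9 ALLOC][10-36 FREE]
Op 7: c = realloc(c, 15) -> c = 9; heap: [0-8 ALLOC][9-23 ALLOC][24-36 FREE]
free(c): c = 9 -> block [9-23 ALLOC]; mark free, coalesce with adjacent free neighbors -> [0-8 ALLOC][9-36 FREE]

Answer: [0-8 ALLOC][9-36 FREE]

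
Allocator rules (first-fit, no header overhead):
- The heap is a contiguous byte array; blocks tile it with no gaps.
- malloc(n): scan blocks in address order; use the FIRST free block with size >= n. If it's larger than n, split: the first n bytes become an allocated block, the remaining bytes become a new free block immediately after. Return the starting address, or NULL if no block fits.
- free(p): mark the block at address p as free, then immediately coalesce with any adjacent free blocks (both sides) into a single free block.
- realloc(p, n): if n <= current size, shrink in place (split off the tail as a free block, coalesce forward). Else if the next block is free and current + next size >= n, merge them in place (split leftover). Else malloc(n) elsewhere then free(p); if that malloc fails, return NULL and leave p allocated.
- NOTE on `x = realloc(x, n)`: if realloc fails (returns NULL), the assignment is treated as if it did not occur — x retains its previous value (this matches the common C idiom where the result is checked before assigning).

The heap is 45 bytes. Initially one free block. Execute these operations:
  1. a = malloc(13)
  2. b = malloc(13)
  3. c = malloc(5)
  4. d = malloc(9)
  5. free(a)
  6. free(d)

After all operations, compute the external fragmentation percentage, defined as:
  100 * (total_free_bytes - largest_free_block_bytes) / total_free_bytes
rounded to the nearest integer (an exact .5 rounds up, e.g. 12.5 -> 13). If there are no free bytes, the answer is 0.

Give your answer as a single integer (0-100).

Op 1: a = malloc(13) -> a = 0; heap: [0-12 ALLOC][13-44 FREE]
Op 2: b = malloc(13) -> b = 13; heap: [0-12 ALLOC][13-25 ALLOC][26-44 FREE]
Op 3: c = malloc(5) -> c = 26; heap: [0-12 ALLOC][13-25 ALLOC][26-30 ALLOC][31-44 FREE]
Op 4: d = malloc(9) -> d = 31; heap: [0-12 ALLOC][13-25 ALLOC][26-30 ALLOC][31-39 ALLOC][40-44 FREE]
Op 5: free(a) -> (freed a); heap: [0-12 FREE][13-25 ALLOC][26-30 ALLOC][31-39 ALLOC][40-44 FREE]
Op 6: free(d) -> (freed d); heap: [0-12 FREE][13-25 ALLOC][26-30 ALLOC][31-44 FREE]
Free blocks: [13 14] total_free=27 largest=14 -> 100*(27-14)/27 = 1300/27 ≈ 48.148 -> rounds to 48

Answer: 48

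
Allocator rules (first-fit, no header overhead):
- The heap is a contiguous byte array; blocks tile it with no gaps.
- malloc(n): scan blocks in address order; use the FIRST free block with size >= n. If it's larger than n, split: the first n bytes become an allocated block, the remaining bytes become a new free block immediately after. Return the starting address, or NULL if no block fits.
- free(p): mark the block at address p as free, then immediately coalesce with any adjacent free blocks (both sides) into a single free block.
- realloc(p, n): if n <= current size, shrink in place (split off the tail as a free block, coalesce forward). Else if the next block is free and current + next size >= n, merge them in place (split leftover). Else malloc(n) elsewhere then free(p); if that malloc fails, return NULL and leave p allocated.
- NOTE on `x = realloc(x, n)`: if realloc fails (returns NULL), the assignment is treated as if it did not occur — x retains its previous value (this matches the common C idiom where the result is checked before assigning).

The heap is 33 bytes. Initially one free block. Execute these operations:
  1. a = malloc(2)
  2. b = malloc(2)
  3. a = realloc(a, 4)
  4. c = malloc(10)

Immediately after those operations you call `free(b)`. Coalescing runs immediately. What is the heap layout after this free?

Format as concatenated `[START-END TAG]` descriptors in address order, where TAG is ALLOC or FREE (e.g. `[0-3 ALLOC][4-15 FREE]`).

Op 1: a = malloc(2) -> a = 0; heap: [0-1 ALLOC][2-32 FREE]
Op 2: b = malloc(2) -> b = 2; heap: [0-1 ALLOC][2-3 ALLOC][4-32 FREE]
Op 3: a = realloc(a, 4) -> a = 4; heap: [0-1 FREE][2-3 ALLOC][4-7 ALLOC][8-32 FREE]
Op 4: c = malloc(10) -> c = 8; heap: [0-1 FREE][2-3 ALLOC][4-7 ALLOC][8-17 ALLOC][18-32 FREE]
free(b): b = 2 -> block [2-3 ALLOC]; mark free, coalesce with adjacent free neighbors -> [0-3 FREE][4-7 ALLOC][8-17 ALLOC][18-32 FREE]

Answer: [0-3 FREE][4-7 ALLOC][8-17 ALLOC][18-32 FREE]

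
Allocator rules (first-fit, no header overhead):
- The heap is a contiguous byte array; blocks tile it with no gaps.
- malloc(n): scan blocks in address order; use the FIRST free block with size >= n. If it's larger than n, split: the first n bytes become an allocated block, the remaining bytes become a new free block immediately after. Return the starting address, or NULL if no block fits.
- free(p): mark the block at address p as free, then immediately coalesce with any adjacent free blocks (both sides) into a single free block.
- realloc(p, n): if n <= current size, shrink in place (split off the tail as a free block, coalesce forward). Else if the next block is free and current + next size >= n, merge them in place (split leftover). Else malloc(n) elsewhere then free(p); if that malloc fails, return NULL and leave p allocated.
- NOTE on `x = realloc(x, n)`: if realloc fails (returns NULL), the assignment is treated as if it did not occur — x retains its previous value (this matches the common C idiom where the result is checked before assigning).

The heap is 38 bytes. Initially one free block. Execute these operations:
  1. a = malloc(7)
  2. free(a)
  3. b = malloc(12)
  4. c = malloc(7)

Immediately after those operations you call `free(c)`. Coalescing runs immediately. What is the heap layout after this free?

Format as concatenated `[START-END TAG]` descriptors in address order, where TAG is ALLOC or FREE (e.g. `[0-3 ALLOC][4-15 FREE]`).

Answer: [0-11 ALLOC][12-37 FREE]

Derivation:
Op 1: a = malloc(7) -> a = 0; heap: [0-6 ALLOC][7-37 FREE]
Op 2: free(a) -> (freed a); heap: [0-37 FREE]
Op 3: b = malloc(12) -> b = 0; heap: [0-11 ALLOC][12-37 FREE]
Op 4: c = malloc(7) -> c = 12; heap: [0-11 ALLOC][12-18 ALLOC][19-37 FREE]
free(c): c = 12 -> block [12-18 ALLOC]; mark free, coalesce with adjacent free neighbors -> [0-11 ALLOC][12-37 FREE]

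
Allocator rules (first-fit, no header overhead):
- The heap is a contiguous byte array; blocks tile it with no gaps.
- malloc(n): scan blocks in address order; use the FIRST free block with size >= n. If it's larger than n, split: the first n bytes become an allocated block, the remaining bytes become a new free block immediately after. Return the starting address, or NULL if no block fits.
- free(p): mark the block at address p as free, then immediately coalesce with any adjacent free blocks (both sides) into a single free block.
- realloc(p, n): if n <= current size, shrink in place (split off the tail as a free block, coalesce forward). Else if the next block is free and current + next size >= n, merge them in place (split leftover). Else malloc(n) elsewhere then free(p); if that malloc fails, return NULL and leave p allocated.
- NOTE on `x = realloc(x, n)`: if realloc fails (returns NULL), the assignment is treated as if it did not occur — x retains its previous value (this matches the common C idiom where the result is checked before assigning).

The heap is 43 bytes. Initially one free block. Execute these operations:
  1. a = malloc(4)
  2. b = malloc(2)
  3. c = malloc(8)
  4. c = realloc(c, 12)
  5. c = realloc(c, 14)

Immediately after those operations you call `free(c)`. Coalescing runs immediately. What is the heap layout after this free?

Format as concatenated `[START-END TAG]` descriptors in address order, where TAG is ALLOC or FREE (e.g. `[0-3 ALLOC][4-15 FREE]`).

Answer: [0-3 ALLOC][4-5 ALLOC][6-42 FREE]

Derivation:
Op 1: a = malloc(4) -> a = 0; heap: [0-3 ALLOC][4-42 FREE]
Op 2: b = malloc(2) -> b = 4; heap: [0-3 ALLOC][4-5 ALLOC][6-42 FREE]
Op 3: c = malloc(8) -> c = 6; heap: [0-3 ALLOC][4-5 ALLOC][6-13 ALLOC][14-42 FREE]
Op 4: c = realloc(c, 12) -> c = 6; heap: [0-3 ALLOC][4-5 ALLOC][6-17 ALLOC][18-42 FREE]
Op 5: c = realloc(c, 14) -> c = 6; heap: [0-3 ALLOC][4-5 ALLOC][6-19 ALLOC][20-42 FREE]
free(c): c = 6 -> block [6-19 ALLOC]; mark free, coalesce with adjacent free neighbors -> [0-3 ALLOC][4-5 ALLOC][6-42 FREE]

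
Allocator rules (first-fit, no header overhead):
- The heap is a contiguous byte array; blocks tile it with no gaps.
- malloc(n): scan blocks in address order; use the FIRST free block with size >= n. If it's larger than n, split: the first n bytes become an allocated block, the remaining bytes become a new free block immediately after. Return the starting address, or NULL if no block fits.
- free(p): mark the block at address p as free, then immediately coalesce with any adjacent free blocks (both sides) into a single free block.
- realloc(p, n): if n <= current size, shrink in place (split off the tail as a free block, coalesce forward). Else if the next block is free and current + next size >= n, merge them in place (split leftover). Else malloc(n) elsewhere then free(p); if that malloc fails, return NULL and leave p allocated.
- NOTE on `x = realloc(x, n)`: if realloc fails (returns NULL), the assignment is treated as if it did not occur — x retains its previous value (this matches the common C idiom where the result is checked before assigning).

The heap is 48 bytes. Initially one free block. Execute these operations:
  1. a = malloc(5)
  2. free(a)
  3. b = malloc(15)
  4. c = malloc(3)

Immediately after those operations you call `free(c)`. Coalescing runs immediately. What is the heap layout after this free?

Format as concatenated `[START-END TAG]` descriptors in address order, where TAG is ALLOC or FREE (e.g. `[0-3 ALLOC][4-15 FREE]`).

Op 1: a = malloc(5) -> a = 0; heap: [0-4 ALLOC][5-47 FREE]
Op 2: free(a) -> (freed a); heap: [0-47 FREE]
Op 3: b = malloc(15) -> b = 0; heap: [0-14 ALLOC][15-47 FREE]
Op 4: c = malloc(3) -> c = 15; heap: [0-14 ALLOC][15-17 ALLOC][18-47 FREE]
free(c): c = 15 -> block [15-17 ALLOC]; mark free, coalesce with adjacent free neighbors -> [0-14 ALLOC][15-47 FREE]

Answer: [0-14 ALLOC][15-47 FREE]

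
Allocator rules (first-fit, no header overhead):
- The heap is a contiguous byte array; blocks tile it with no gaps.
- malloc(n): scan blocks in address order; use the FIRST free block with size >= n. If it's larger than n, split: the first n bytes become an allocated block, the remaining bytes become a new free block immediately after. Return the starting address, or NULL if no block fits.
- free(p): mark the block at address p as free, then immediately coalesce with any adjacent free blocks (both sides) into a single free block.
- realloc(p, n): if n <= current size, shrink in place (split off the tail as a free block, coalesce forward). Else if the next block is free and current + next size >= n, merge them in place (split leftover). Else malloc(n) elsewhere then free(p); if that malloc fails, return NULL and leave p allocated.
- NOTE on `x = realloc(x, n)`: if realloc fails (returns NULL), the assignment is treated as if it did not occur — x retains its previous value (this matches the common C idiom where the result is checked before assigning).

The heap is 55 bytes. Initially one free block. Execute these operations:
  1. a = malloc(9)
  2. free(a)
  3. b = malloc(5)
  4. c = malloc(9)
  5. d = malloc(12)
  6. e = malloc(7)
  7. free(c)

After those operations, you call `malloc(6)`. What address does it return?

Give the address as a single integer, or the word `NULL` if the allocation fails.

Answer: 5

Derivation:
Op 1: a = malloc(9) -> a = 0; heap: [0-8 ALLOC][9-54 FREE]
Op 2: free(a) -> (freed a); heap: [0-54 FREE]
Op 3: b = malloc(5) -> b = 0; heap: [0-4 ALLOC][5-54 FREE]
Op 4: c = malloc(9) -> c = 5; heap: [0-4 ALLOC][5-13 ALLOC][14-54 FREE]
Op 5: d = malloc(12) -> d = 14; heap: [0-4 ALLOC][5-13 ALLOC][14-25 ALLOC][26-54 FREE]
Op 6: e = malloc(7) -> e = 26; heap: [0-4 ALLOC][5-13 ALLOC][14-25 ALLOC][26-32 ALLOC][33-54 FREE]
Op 7: free(c) -> (freed c); heap: [0-4 ALLOC][5-13 FREE][14-25 ALLOC][26-32 ALLOC][33-54 FREE]
malloc(6): first-fit scan over [0-4 ALLOC][5-13 FREE][14-25 ALLOC][26-32 ALLOC][33-54 FREE] -> 5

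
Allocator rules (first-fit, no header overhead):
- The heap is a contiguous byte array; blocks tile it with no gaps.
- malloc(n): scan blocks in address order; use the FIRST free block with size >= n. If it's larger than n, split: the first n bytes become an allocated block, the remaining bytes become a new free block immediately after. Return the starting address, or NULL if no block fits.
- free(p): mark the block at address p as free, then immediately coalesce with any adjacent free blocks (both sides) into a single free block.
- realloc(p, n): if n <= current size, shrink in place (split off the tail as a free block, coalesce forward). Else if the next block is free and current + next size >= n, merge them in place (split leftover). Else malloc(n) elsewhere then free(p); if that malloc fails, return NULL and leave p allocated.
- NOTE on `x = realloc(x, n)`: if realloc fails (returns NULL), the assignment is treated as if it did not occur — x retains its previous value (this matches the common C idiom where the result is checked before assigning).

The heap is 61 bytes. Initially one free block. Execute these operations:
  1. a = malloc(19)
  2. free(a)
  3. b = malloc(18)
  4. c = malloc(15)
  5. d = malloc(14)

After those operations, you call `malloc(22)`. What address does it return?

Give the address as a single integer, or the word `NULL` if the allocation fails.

Op 1: a = malloc(19) -> a = 0; heap: [0-18 ALLOC][19-60 FREE]
Op 2: free(a) -> (freed a); heap: [0-60 FREE]
Op 3: b = malloc(18) -> b = 0; heap: [0-17 ALLOC][18-60 FREE]
Op 4: c = malloc(15) -> c = 18; heap: [0-17 ALLOC][18-32 ALLOC][33-60 FREE]
Op 5: d = malloc(14) -> d = 33; heap: [0-17 ALLOC][18-32 ALLOC][33-46 ALLOC][47-60 FREE]
malloc(22): first-fit scan over [0-17 ALLOC][18-32 ALLOC][33-46 ALLOC][47-60 FREE] -> NULL

Answer: NULL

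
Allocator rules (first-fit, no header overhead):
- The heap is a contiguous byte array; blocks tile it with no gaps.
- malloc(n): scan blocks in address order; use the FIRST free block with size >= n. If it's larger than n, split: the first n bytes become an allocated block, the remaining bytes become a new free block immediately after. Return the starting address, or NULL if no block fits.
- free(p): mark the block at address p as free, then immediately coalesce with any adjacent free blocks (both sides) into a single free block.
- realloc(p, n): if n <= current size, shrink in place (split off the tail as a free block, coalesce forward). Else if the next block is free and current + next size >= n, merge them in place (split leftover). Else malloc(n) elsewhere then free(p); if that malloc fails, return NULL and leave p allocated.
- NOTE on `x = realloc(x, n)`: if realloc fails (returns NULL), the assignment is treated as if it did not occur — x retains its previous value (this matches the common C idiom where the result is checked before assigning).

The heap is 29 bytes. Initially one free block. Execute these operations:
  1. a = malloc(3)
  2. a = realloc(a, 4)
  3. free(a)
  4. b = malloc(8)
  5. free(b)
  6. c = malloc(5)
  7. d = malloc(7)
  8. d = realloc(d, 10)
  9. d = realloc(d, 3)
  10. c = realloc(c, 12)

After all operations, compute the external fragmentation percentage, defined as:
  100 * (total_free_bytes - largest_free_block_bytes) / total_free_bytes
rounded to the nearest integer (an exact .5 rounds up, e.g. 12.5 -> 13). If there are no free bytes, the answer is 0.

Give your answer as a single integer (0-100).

Op 1: a = malloc(3) -> a = 0; heap: [0-2 ALLOC][3-28 FREE]
Op 2: a = realloc(a, 4) -> a = 0; heap: [0-3 ALLOC][4-28 FREE]
Op 3: free(a) -> (freed a); heap: [0-28 FREE]
Op 4: b = malloc(8) -> b = 0; heap: [0-7 ALLOC][8-28 FREE]
Op 5: free(b) -> (freed b); heap: [0-28 FREE]
Op 6: c = malloc(5) -> c = 0; heap: [0-4 ALLOC][5-28 FREE]
Op 7: d = malloc(7) -> d = 5; heap: [0-4 ALLOC][5-11 ALLOC][12-28 FREE]
Op 8: d = realloc(d, 10) -> d = 5; heap: [0-4 ALLOC][5-14 ALLOC][15-28 FREE]
Op 9: d = realloc(d, 3) -> d = 5; heap: [0-4 ALLOC][5-7 ALLOC][8-28 FREE]
Op 10: c = realloc(c, 12) -> c = 8; heap: [0-4 FREE][5-7 ALLOC][8-19 ALLOC][20-28 FREE]
Free blocks: [5 9] total_free=14 largest=9 -> 100*(14-9)/14 = 500/14 ≈ 35.714 -> rounds to 36

Answer: 36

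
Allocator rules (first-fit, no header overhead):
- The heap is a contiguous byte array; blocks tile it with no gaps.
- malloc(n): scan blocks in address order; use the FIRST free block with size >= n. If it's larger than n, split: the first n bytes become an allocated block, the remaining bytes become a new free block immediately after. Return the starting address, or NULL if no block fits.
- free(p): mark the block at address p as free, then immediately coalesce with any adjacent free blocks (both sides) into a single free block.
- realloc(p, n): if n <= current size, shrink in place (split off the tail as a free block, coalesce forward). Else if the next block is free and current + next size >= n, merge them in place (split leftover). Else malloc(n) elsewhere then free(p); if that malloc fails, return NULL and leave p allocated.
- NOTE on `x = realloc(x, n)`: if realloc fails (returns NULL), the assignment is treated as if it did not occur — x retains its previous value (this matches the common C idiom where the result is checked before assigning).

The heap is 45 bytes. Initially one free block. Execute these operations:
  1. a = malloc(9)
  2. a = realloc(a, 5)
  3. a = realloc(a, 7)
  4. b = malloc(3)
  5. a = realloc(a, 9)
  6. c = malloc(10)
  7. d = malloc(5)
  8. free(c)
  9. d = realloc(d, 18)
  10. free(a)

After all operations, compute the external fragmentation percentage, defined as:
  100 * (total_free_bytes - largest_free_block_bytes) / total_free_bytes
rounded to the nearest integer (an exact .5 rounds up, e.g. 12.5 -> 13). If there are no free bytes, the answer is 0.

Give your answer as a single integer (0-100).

Answer: 63

Derivation:
Op 1: a = malloc(9) -> a = 0; heap: [0-8 ALLOC][9-44 FREE]
Op 2: a = realloc(a, 5) -> a = 0; heap: [0-4 ALLOC][5-44 FREE]
Op 3: a = realloc(a, 7) -> a = 0; heap: [0-6 ALLOC][7-44 FREE]
Op 4: b = malloc(3) -> b = 7; heap: [0-6 ALLOC][7-9 ALLOC][10-44 FREE]
Op 5: a = realloc(a, 9) -> a = 10; heap: [0-6 FREE][7-9 ALLOC][10-18 ALLOC][19-44 FREE]
Op 6: c = malloc(10) -> c = 19; heap: [0-6 FREE][7-9 ALLOC][10-18 ALLOC][19-28 ALLOC][29-44 FREE]
Op 7: d = malloc(5) -> d = 0; heap: [0-4 ALLOC][5-6 FREE][7-9 ALLOC][10-18 ALLOC][19-28 ALLOC][29-44 FREE]
Op 8: free(c) -> (freed c); heap: [0-4 ALLOC][5-6 FREE][7-9 ALLOC][10-18 ALLOC][19-44 FREE]
Op 9: d = realloc(d, 18) -> d = 19; heap: [0-6 FREE][7-9 ALLOC][10-18 ALLOC][19-36 ALLOC][37-44 FREE]
Op 10: free(a) -> (freed a); heap: [0-6 FREE][7-9 ALLOC][10-18 FREE][19-36 ALLOC][37-44 FREE]
Free blocks: [7 9 8] total_free=24 largest=9 -> 100*(24-9)/24 = 1500/24 = 62.5 -> rounds to 63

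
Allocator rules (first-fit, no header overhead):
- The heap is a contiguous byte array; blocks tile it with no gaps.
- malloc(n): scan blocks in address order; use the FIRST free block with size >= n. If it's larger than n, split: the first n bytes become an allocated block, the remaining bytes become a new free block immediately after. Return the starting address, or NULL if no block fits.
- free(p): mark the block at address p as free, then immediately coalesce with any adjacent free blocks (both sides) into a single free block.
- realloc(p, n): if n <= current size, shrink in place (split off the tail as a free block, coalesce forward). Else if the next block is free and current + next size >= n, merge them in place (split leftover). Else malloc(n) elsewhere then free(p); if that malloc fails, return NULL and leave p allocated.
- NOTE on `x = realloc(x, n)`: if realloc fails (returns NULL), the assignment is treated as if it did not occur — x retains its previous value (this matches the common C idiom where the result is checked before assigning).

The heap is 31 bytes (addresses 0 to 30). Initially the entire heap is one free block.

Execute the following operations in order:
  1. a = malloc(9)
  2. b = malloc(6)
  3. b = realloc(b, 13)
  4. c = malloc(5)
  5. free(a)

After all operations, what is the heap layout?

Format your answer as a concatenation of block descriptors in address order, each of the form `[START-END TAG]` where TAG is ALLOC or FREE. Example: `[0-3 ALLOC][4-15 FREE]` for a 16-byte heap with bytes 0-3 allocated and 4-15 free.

Op 1: a = malloc(9) -> a = 0; heap: [0-8 ALLOC][9-30 FREE]
Op 2: b = malloc(6) -> b = 9; heap: [0-8 ALLOC][9-14 ALLOC][15-30 FREE]
Op 3: b = realloc(b, 13) -> b = 9; heap: [0-8 ALLOC][9-21 ALLOC][22-30 FREE]
Op 4: c = malloc(5) -> c = 22; heap: [0-8 ALLOC][9-21 ALLOC][22-26 ALLOC][27-30 FREE]
Op 5: free(a) -> (freed a); heap: [0-8 FREE][9-21 ALLOC][22-26 ALLOC][27-30 FREE]

Answer: [0-8 FREE][9-21 ALLOC][22-26 ALLOC][27-30 FREE]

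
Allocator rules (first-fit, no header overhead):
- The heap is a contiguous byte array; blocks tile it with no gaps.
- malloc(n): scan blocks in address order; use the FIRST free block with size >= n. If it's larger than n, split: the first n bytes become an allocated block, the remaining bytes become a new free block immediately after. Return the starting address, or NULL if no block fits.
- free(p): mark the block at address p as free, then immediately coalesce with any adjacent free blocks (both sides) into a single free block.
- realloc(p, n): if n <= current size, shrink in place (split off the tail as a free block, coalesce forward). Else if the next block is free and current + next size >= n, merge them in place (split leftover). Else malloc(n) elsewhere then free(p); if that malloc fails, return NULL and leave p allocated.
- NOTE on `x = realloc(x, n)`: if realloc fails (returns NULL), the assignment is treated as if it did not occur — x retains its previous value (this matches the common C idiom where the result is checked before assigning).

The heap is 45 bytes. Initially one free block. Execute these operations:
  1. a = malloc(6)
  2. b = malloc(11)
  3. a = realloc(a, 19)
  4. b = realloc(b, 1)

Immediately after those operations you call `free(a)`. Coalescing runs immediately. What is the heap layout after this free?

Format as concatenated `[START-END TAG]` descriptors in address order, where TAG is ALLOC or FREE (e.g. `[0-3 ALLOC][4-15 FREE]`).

Op 1: a = malloc(6) -> a = 0; heap: [0-5 ALLOC][6-44 FREE]
Op 2: b = malloc(11) -> b = 6; heap: [0-5 ALLOC][6-16 ALLOC][17-44 FREE]
Op 3: a = realloc(a, 19) -> a = 17; heap: [0-5 FREE][6-16 ALLOC][17-35 ALLOC][36-44 FREE]
Op 4: b = realloc(b, 1) -> b = 6; heap: [0-5 FREE][6-6 ALLOC][7-16 FREE][17-35 ALLOC][36-44 FREE]
free(a): a = 17 -> block [17-35 ALLOC]; mark free, coalesce with adjacent free neighbors -> [0-5 FREE][6-6 ALLOC][7-44 FREE]

Answer: [0-5 FREE][6-6 ALLOC][7-44 FREE]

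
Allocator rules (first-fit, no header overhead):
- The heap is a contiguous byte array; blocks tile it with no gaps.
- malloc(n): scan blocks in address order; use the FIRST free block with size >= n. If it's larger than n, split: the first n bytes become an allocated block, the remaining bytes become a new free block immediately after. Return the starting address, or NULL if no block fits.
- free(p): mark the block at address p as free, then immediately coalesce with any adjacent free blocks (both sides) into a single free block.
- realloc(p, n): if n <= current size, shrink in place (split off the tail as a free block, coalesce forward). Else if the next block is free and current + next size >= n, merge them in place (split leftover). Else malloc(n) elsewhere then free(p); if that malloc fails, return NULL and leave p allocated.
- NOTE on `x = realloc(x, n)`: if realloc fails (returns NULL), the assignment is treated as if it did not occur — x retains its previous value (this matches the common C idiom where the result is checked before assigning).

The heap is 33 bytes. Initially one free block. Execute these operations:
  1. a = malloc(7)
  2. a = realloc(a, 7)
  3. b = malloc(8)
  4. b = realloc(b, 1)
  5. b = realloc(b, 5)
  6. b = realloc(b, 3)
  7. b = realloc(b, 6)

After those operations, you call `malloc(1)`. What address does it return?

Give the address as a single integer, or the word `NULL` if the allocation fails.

Op 1: a = malloc(7) -> a = 0; heap: [0-6 ALLOC][7-32 FREE]
Op 2: a = realloc(a, 7) -> a = 0; heap: [0-6 ALLOC][7-32 FREE]
Op 3: b = malloc(8) -> b = 7; heap: [0-6 ALLOC][7-14 ALLOC][15-32 FREE]
Op 4: b = realloc(b, 1) -> b = 7; heap: [0-6 ALLOC][7-7 ALLOC][8-32 FREE]
Op 5: b = realloc(b, 5) -> b = 7; heap: [0-6 ALLOC][7-11 ALLOC][12-32 FREE]
Op 6: b = realloc(b, 3) -> b = 7; heap: [0-6 ALLOC][7-9 ALLOC][10-32 FREE]
Op 7: b = realloc(b, 6) -> b = 7; heap: [0-6 ALLOC][7-12 ALLOC][13-32 FREE]
malloc(1): first-fit scan over [0-6 ALLOC][7-12 ALLOC][13-32 FREE] -> 13

Answer: 13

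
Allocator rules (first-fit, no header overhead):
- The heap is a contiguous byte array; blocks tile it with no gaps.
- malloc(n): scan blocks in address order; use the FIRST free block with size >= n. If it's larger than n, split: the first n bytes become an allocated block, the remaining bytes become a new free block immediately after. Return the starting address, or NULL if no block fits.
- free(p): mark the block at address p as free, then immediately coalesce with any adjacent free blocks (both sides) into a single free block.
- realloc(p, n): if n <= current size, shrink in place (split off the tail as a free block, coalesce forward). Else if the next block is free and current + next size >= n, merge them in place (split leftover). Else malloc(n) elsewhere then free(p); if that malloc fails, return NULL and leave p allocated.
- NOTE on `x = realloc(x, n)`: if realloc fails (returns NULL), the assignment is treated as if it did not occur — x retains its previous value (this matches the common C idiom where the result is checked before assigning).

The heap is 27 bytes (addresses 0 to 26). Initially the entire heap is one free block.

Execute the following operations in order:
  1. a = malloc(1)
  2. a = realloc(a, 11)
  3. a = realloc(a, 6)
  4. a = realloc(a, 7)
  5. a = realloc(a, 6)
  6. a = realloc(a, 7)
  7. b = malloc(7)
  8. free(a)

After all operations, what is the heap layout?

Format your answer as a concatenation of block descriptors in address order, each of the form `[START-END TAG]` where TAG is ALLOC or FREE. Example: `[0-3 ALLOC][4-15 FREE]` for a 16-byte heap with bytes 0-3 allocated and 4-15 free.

Answer: [0-6 FREE][7-13 ALLOC][14-26 FREE]

Derivation:
Op 1: a = malloc(1) -> a = 0; heap: [0-0 ALLOC][1-26 FREE]
Op 2: a = realloc(a, 11) -> a = 0; heap: [0-10 ALLOC][11-26 FREE]
Op 3: a = realloc(a, 6) -> a = 0; heap: [0-5 ALLOC][6-26 FREE]
Op 4: a = realloc(a, 7) -> a = 0; heap: [0-6 ALLOC][7-26 FREE]
Op 5: a = realloc(a, 6) -> a = 0; heap: [0-5 ALLOC][6-26 FREE]
Op 6: a = realloc(a, 7) -> a = 0; heap: [0-6 ALLOC][7-26 FREE]
Op 7: b = malloc(7) -> b = 7; heap: [0-6 ALLOC][7-13 ALLOC][14-26 FREE]
Op 8: free(a) -> (freed a); heap: [0-6 FREE][7-13 ALLOC][14-26 FREE]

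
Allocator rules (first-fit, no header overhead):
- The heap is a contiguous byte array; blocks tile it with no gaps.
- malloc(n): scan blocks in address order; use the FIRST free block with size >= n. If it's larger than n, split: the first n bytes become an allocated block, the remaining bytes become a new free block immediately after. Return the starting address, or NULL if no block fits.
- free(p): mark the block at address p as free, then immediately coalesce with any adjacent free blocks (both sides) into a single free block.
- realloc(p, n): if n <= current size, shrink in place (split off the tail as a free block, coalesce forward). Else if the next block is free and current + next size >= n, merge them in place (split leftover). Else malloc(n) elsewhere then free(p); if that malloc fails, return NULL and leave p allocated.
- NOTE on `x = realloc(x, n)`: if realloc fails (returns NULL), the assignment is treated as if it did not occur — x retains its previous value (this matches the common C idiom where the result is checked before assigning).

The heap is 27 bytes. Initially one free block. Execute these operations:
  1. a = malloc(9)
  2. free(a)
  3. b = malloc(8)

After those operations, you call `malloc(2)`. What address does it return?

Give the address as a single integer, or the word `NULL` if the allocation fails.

Answer: 8

Derivation:
Op 1: a = malloc(9) -> a = 0; heap: [0-8 ALLOC][9-26 FREE]
Op 2: free(a) -> (freed a); heap: [0-26 FREE]
Op 3: b = malloc(8) -> b = 0; heap: [0-7 ALLOC][8-26 FREE]
malloc(2): first-fit scan over [0-7 ALLOC][8-26 FREE] -> 8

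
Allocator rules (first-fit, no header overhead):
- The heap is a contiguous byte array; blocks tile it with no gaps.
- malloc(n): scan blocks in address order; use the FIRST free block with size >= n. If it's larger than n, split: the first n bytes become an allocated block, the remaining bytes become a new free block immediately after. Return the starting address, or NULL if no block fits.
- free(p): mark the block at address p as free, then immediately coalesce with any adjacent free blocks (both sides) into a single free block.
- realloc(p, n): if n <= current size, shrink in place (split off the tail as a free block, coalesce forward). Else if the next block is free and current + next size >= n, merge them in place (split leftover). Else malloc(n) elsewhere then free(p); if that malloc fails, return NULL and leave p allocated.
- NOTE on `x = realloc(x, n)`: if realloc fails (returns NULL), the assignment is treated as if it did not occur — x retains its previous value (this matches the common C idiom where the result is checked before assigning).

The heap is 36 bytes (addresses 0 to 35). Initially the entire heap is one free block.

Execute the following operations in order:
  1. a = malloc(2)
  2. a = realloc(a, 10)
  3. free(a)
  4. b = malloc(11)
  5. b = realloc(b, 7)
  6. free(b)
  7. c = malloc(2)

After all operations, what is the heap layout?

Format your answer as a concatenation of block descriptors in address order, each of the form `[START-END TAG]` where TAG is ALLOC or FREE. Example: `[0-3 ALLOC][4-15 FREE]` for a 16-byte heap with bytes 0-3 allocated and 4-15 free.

Answer: [0-1 ALLOC][2-35 FREE]

Derivation:
Op 1: a = malloc(2) -> a = 0; heap: [0-1 ALLOC][2-35 FREE]
Op 2: a = realloc(a, 10) -> a = 0; heap: [0-9 ALLOC][10-35 FREE]
Op 3: free(a) -> (freed a); heap: [0-35 FREE]
Op 4: b = malloc(11) -> b = 0; heap: [0-10 ALLOC][11-35 FREE]
Op 5: b = realloc(b, 7) -> b = 0; heap: [0-6 ALLOC][7-35 FREE]
Op 6: free(b) -> (freed b); heap: [0-35 FREE]
Op 7: c = malloc(2) -> c = 0; heap: [0-1 ALLOC][2-35 FREE]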